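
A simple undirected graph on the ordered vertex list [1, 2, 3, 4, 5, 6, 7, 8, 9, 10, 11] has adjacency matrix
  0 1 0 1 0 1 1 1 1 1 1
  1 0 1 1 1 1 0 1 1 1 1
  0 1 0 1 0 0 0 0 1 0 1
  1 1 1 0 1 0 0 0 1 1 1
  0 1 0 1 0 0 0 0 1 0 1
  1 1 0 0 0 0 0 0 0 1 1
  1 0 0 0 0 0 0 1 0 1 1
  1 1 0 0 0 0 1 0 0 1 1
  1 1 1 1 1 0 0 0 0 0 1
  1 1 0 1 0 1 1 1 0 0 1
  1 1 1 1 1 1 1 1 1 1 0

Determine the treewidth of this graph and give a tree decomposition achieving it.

Treewidth 4.
One such decomposition:
Bags: B1 = {1, 2, 8, 10, 11}  B2 = {1, 2, 4, 10, 11}  B3 = {1, 2, 6, 10, 11}  B4 = {1, 2, 4, 9, 11}  B5 = {2, 4, 5, 9, 11}  B6 = {1, 7, 8, 10, 11}  B7 = {2, 3, 4, 9, 11}
Tree: B1–B2, B1–B3, B2–B4, B4–B5, B1–B6, B5–B7

Every bag has size at most 5, so the width is 5 − 1 = 4 and tw(G) ≤ 4. For the lower bound, the 5 vertices {1, 2, 4, 9, 11} are pairwise adjacent, and any tree decomposition puts a clique entirely inside one bag — forcing width ≥ 4. Combining the bounds, tw(G) = 4.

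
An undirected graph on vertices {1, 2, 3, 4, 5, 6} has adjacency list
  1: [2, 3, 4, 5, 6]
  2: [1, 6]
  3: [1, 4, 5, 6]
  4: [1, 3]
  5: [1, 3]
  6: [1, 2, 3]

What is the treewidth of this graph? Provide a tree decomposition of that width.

Each bag holds 3 vertices, so the decomposition has width 2, which upper-bounds the treewidth. On the other hand G contains the 3-clique {1, 2, 6}. A clique must lie in a single bag of any decomposition, so no decomposition can have width below 2. The upper and lower bounds meet at 2, so that is the treewidth.

Treewidth 2.
One such decomposition:
Bags: B1 = {1, 2, 6}  B2 = {1, 3, 6}  B3 = {1, 3, 4}  B4 = {1, 3, 5}
Tree: B1–B2, B2–B3, B3–B4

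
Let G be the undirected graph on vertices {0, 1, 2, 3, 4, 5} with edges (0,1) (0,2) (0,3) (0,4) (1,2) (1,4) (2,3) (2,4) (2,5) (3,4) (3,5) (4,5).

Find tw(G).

3

A width-3 tree decomposition is:
Bags: B1 = {0, 2, 3, 4}  B2 = {2, 3, 4, 5}  B3 = {0, 1, 2, 4}
Tree: B1–B2, B1–B3
Each bag holds 4 vertices, so the decomposition has width 3, which upper-bounds the treewidth. On the other hand G contains the 4-clique {0, 1, 2, 4}. A clique must lie in a single bag of any decomposition, so no decomposition can have width below 3. Therefore the treewidth is 3.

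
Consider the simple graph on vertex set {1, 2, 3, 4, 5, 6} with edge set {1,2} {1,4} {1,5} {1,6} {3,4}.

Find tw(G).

1

A width-1 tree decomposition is:
Bags: B1 = {1, 2}  B2 = {1, 6}  B3 = {1, 5}  B4 = {1, 4}  B5 = {3, 4}
Tree: B1–B2, B1–B3, B3–B4, B4–B5
Every bag has size at most 2, so the width is 2 − 1 = 1 and tw(G) ≤ 1. Since G has at least one edge (e.g. 2–1), it is not an edgeless graph, so tw(G) ≥ 1. Combining the bounds, tw(G) = 1.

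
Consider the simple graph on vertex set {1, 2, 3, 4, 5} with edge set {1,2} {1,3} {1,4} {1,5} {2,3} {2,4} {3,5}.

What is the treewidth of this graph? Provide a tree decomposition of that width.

Treewidth 2.
One optimal decomposition is:
Bags: B1 = {1, 2, 4}  B2 = {1, 2, 3}  B3 = {1, 3, 5}
Tree: B1–B2, B2–B3

The largest bag has 3 vertices, giving width 2; this decomposition certifies tw(G) ≤ 2. On the other hand G contains the 3-clique {1, 2, 3}. A clique must lie in a single bag of any decomposition, so no decomposition can have width below 2. Combining the bounds, tw(G) = 2.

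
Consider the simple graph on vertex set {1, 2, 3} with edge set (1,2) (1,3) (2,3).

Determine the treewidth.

A width-2 tree decomposition is:
Bags: B1 = {1, 2, 3}
Tree: (single bag)
With just one bag of size 3, the width is 3 − 1 = 2, so tw(G) ≤ 2. For the lower bound, the 3 vertices {1, 2, 3} are pairwise adjacent, and any tree decomposition puts a clique entirely inside one bag — forcing width ≥ 2. Combining the bounds, tw(G) = 2.

2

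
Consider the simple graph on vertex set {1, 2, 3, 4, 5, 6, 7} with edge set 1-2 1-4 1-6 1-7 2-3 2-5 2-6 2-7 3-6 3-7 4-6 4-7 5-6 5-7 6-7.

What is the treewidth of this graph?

3

A width-3 tree decomposition is:
Bags: B1 = {1, 2, 6, 7}  B2 = {2, 3, 6, 7}  B3 = {2, 5, 6, 7}  B4 = {1, 4, 6, 7}
Tree: B1–B2, B2–B3, B1–B4
The largest bag has 4 vertices, giving width 3; this decomposition certifies tw(G) ≤ 3. On the other hand G contains the 4-clique {1, 2, 6, 7}. A clique must lie in a single bag of any decomposition, so no decomposition can have width below 3. The upper and lower bounds meet at 3, so that is the treewidth.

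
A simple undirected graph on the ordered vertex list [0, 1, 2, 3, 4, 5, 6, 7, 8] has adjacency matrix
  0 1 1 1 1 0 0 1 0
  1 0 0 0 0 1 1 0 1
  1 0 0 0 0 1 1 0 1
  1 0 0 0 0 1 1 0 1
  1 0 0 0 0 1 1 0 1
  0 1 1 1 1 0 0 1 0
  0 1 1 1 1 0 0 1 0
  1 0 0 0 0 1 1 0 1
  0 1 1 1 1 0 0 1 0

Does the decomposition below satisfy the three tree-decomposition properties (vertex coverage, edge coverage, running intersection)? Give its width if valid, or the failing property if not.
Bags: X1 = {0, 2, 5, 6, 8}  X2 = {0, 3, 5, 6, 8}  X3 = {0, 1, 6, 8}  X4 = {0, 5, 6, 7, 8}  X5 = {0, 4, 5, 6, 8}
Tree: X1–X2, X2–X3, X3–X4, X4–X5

No — edge (5,1) lies in no bag.

A tree decomposition must satisfy three properties: every vertex lies in some bag; for every edge, both endpoints lie together in some bag; and for every vertex, the bags containing it form a connected subtree. Here edge (5,1) lies in no bag, so the decomposition is invalid.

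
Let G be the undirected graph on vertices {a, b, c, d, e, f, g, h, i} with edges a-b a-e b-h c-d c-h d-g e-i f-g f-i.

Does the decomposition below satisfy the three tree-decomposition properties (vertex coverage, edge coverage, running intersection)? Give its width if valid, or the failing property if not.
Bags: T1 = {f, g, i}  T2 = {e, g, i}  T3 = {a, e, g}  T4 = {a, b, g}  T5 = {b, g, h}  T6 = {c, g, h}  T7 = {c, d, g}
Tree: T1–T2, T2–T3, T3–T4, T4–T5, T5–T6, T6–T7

Checking the three conditions: (i) the bags cover all of {a, b, c, d, e, f, g, h, i}; (ii) for each edge, some bag contains both endpoints; (iii) the bags containing any fixed vertex form a subtree. All hold, so the decomposition is valid with width 3 − 1 = 2.

Yes; width 2.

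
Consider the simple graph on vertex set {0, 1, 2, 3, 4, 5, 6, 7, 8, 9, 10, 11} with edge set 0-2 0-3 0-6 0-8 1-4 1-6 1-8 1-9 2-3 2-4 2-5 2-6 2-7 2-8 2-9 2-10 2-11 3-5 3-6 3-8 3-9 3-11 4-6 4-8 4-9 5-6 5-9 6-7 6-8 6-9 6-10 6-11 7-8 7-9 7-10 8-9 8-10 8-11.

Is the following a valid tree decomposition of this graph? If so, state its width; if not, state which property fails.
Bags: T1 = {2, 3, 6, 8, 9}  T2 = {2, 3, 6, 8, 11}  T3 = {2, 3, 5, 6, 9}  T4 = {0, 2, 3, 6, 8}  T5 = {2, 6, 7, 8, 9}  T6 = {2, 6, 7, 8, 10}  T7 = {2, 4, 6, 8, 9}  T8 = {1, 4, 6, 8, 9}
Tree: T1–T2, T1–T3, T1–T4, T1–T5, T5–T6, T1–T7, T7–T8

Vertex coverage: the bags together contain {0, 1, 2, 3, 4, 5, 6, 7, 8, 9, 10, 11}, the full vertex set. Edge coverage: each edge of G has both endpoints in at least one bag. Running intersection: for every vertex, the bags containing it form a connected subtree. All three properties hold, so this is a valid tree decomposition of width max|bag| − 1 = 4, and hence tw(G) ≤ 4.

Yes; width 4.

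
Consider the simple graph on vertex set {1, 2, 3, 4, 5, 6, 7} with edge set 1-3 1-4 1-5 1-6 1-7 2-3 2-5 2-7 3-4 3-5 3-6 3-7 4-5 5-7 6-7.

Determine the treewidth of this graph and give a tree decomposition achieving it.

Every bag has size at most 4, so the width is 4 − 1 = 3 and tw(G) ≤ 3. On the other hand G contains the 4-clique {1, 3, 4, 5}. A clique must lie in a single bag of any decomposition, so no decomposition can have width below 3. Hence tw(G) = 3 exactly.

Treewidth 3.
Bags: B1 = {2, 3, 5, 7}  B2 = {1, 3, 5, 7}  B3 = {1, 3, 4, 5}  B4 = {1, 3, 6, 7}
Tree: B1–B2, B2–B3, B2–B4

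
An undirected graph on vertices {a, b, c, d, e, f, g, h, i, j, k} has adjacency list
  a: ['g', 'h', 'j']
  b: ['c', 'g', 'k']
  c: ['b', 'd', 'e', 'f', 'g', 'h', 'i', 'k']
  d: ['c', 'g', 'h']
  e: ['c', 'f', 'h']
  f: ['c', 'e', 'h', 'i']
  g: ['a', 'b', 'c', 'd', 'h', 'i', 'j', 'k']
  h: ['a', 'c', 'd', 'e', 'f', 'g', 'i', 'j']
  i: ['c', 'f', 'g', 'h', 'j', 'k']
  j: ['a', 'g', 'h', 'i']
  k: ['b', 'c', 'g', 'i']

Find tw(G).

3

A width-3 tree decomposition is:
Bags: B1 = {c, g, h, i}  B2 = {c, f, h, i}  B3 = {c, g, i, k}  B4 = {g, h, i, j}  B5 = {b, c, g, k}  B6 = {c, d, g, h}  B7 = {c, e, f, h}  B8 = {a, g, h, j}
Tree: B1–B2, B1–B3, B1–B4, B3–B5, B1–B6, B2–B7, B4–B8
Every bag has size at most 4, so the width is 4 − 1 = 3 and tw(G) ≤ 3. On the other hand G contains the 4-clique {c, d, g, h}. A clique must lie in a single bag of any decomposition, so no decomposition can have width below 3. Combining the bounds, tw(G) = 3.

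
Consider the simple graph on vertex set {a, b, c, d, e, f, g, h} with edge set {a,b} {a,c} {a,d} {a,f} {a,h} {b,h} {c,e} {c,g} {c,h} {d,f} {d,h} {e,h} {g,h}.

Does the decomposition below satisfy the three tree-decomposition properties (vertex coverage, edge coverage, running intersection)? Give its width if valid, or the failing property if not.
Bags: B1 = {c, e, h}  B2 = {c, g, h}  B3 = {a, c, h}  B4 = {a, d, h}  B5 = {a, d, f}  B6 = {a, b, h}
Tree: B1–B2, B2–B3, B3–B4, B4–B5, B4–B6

Yes; width 2.

Every vertex of G appears in some bag (union = {a, b, c, d, e, f, g, h}); every edge is covered by a bag; and for each vertex v the set of bags containing v is connected in the bag tree. The decomposition is therefore valid. The largest bag has 3 vertices, so the width is 2.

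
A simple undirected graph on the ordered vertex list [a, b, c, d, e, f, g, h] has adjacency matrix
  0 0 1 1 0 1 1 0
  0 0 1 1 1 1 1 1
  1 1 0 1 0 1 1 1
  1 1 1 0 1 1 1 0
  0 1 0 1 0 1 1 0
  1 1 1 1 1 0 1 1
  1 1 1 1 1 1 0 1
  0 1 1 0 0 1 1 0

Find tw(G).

A width-4 tree decomposition is:
Bags: B1 = {b, d, e, f, g}  B2 = {b, c, d, f, g}  B3 = {b, c, f, g, h}  B4 = {a, c, d, f, g}
Tree: B1–B2, B2–B3, B2–B4
The largest bag has 5 vertices, giving width 4; this decomposition certifies tw(G) ≤ 4. On the other hand G contains the 5-clique {b, d, e, f, g}. A clique must lie in a single bag of any decomposition, so no decomposition can have width below 4. Hence tw(G) = 4 exactly.

4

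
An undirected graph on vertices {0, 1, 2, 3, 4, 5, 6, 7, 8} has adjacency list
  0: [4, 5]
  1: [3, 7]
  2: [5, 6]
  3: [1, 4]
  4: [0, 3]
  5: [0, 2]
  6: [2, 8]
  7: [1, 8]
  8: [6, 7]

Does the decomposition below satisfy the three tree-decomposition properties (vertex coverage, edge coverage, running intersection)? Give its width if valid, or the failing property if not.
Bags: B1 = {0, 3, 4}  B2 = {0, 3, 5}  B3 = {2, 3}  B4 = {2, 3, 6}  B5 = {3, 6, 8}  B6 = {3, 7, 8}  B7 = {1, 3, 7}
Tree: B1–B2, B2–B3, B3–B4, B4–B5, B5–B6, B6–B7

No — edge (5,2) lies in no bag.

A tree decomposition must satisfy three properties: every vertex lies in some bag; for every edge, both endpoints lie together in some bag; and for every vertex, the bags containing it form a connected subtree. Here edge (5,2) lies in no bag, so the decomposition is invalid.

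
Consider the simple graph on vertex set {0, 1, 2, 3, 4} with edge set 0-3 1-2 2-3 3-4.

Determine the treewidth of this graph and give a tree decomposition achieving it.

Each bag holds 2 vertices, so the decomposition has width 1, which upper-bounds the treewidth. Any graph with an edge has treewidth ≥ 1, and G has the edge 3–2. Combining the bounds, tw(G) = 1.

Treewidth 1.
Bags: B1 = {2, 3}  B2 = {3, 4}  B3 = {0, 3}  B4 = {1, 2}
Tree: B1–B2, B2–B3, B1–B4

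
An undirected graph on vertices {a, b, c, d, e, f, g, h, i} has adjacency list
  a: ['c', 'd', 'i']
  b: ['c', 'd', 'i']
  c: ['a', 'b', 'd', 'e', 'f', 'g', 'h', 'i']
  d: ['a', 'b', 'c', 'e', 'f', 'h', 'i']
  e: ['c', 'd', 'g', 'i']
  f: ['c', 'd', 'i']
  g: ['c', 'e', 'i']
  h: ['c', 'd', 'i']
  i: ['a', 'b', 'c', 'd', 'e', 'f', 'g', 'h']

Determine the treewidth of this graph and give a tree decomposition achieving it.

Treewidth 3.
Bags: B1 = {c, d, e, i}  B2 = {c, d, f, i}  B3 = {a, c, d, i}  B4 = {b, c, d, i}  B5 = {c, d, h, i}  B6 = {c, e, g, i}
Tree: B1–B2, B1–B3, B1–B4, B2–B5, B1–B6

The largest bag has 4 vertices, giving width 3; this decomposition certifies tw(G) ≤ 3. On the other hand G contains the 4-clique {c, d, f, i}. A clique must lie in a single bag of any decomposition, so no decomposition can have width below 3. Therefore the treewidth is 3.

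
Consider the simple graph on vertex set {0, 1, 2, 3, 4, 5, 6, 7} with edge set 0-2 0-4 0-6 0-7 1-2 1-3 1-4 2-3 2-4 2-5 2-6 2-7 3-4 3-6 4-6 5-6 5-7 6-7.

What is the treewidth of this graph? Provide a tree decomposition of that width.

Treewidth 3.
One such decomposition:
Bags: B1 = {2, 3, 4, 6}  B2 = {0, 2, 4, 6}  B3 = {0, 2, 6, 7}  B4 = {1, 2, 3, 4}  B5 = {2, 5, 6, 7}
Tree: B1–B2, B2–B3, B1–B4, B3–B5

Every bag has size at most 4, so the width is 4 − 1 = 3 and tw(G) ≤ 3. Conversely, {1, 2, 3, 4} is a clique of size 4, and the vertices of any clique must share a bag in every tree decomposition; so some bag has ≥ 4 vertices and tw(G) ≥ 3. Combining the bounds, tw(G) = 3.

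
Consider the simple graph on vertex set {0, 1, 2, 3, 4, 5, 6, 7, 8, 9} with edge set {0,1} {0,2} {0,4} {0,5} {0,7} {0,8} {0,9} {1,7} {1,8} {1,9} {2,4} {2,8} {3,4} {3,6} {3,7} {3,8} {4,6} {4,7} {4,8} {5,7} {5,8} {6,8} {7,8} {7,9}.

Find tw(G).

3

A width-3 tree decomposition is:
Bags: B1 = {0, 5, 7, 8}  B2 = {0, 1, 7, 8}  B3 = {0, 1, 7, 9}  B4 = {0, 4, 7, 8}  B5 = {3, 4, 7, 8}  B6 = {3, 4, 6, 8}  B7 = {0, 2, 4, 8}
Tree: B1–B2, B2–B3, B2–B4, B4–B5, B5–B6, B4–B7
Each bag holds 4 vertices, so the decomposition has width 3, which upper-bounds the treewidth. For the lower bound, the 4 vertices {0, 2, 4, 8} are pairwise adjacent, and any tree decomposition puts a clique entirely inside one bag — forcing width ≥ 3. The upper and lower bounds meet at 3, so that is the treewidth.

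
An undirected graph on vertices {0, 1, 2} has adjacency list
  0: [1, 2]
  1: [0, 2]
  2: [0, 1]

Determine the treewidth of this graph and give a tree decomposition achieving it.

Treewidth 2.
Bags: B1 = {0, 1, 2}
Tree: (single bag)

With just one bag of size 3, the width is 3 − 1 = 2, so tw(G) ≤ 2. On the other hand G contains the 3-clique {0, 1, 2}. A clique must lie in a single bag of any decomposition, so no decomposition can have width below 2. Therefore the treewidth is 2.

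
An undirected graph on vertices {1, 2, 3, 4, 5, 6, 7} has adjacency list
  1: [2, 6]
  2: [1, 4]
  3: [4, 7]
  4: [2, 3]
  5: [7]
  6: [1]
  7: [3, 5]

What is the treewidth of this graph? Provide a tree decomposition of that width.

Treewidth 1.
One optimal decomposition is:
Bags: B1 = {1, 6}  B2 = {1, 2}  B3 = {2, 4}  B4 = {3, 4}  B5 = {3, 7}  B6 = {5, 7}
Tree: B1–B2, B2–B3, B3–B4, B4–B5, B5–B6

Each bag holds 2 vertices, so the decomposition has width 1, which upper-bounds the treewidth. Since G has at least one edge (e.g. 6–1), it is not an edgeless graph, so tw(G) ≥ 1. Therefore the treewidth is 1.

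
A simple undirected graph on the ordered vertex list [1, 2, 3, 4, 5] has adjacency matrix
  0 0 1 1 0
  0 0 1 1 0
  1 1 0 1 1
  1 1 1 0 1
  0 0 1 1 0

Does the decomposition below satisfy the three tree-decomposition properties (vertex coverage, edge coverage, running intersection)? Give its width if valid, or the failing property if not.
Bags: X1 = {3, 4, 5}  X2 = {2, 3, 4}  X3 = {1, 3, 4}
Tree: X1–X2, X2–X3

Every vertex of G appears in some bag (union = {1, 2, 3, 4, 5}); every edge is covered by a bag; and for each vertex v the set of bags containing v is connected in the bag tree. The decomposition is therefore valid. The largest bag has 3 vertices, so the width is 2.

Yes; width 2.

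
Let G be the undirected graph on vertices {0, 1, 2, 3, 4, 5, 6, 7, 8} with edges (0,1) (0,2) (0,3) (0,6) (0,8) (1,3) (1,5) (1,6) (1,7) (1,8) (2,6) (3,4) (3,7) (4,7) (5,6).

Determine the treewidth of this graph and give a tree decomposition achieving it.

Treewidth 2.
One optimal decomposition is:
Bags: B1 = {0, 1, 6}  B2 = {0, 2, 6}  B3 = {0, 1, 3}  B4 = {0, 1, 8}  B5 = {1, 5, 6}  B6 = {1, 3, 7}  B7 = {3, 4, 7}
Tree: B1–B2, B1–B3, B3–B4, B1–B5, B3–B6, B6–B7

Each bag holds 3 vertices, so the decomposition has width 2, which upper-bounds the treewidth. For the lower bound, the 3 vertices {0, 1, 8} are pairwise adjacent, and any tree decomposition puts a clique entirely inside one bag — forcing width ≥ 2. The upper and lower bounds meet at 2, so that is the treewidth.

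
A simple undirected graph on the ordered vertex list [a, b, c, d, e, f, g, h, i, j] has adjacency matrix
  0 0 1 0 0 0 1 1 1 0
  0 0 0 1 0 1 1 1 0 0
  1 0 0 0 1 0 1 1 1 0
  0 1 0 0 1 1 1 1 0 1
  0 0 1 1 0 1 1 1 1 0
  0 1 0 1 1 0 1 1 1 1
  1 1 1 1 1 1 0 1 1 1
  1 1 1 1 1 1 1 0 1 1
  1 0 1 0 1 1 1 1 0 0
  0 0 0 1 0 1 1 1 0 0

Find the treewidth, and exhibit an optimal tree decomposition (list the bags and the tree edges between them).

Treewidth 4.
Bags: B1 = {e, f, g, h, i}  B2 = {d, e, f, g, h}  B3 = {d, f, g, h, j}  B4 = {c, e, g, h, i}  B5 = {a, c, g, h, i}  B6 = {b, d, f, g, h}
Tree: B1–B2, B2–B3, B1–B4, B4–B5, B3–B6

Every bag has size at most 5, so the width is 5 − 1 = 4 and tw(G) ≤ 4. For the lower bound, the 5 vertices {a, c, g, h, i} are pairwise adjacent, and any tree decomposition puts a clique entirely inside one bag — forcing width ≥ 4. Hence tw(G) = 4 exactly.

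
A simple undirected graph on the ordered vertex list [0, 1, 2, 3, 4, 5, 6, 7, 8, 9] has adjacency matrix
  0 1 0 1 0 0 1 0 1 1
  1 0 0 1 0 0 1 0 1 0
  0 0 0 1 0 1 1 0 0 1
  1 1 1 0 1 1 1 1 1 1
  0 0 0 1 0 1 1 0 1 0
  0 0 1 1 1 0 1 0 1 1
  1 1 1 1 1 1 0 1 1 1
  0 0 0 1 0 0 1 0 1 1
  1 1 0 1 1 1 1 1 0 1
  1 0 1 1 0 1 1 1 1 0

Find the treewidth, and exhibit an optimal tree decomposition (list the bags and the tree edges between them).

Treewidth 4.
Bags: B1 = {0, 3, 6, 8, 9}  B2 = {3, 5, 6, 8, 9}  B3 = {3, 6, 7, 8, 9}  B4 = {0, 1, 3, 6, 8}  B5 = {2, 3, 5, 6, 9}  B6 = {3, 4, 5, 6, 8}
Tree: B1–B2, B1–B3, B1–B4, B2–B5, B2–B6

Each bag holds 5 vertices, so the decomposition has width 4, which upper-bounds the treewidth. For the lower bound, the 5 vertices {0, 1, 3, 6, 8} are pairwise adjacent, and any tree decomposition puts a clique entirely inside one bag — forcing width ≥ 4. Therefore the treewidth is 4.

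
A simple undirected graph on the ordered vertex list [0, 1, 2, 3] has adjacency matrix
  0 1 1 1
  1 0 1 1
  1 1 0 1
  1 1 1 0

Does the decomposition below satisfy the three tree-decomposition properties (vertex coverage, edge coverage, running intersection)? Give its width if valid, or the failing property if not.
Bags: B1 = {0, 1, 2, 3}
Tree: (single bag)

Checking the three conditions: (i) the bags cover all of {0, 1, 2, 3}; (ii) for each edge, some bag contains both endpoints; (iii) the bags containing any fixed vertex form a subtree. All hold, so the decomposition is valid with width 4 − 1 = 3.

Yes; width 3.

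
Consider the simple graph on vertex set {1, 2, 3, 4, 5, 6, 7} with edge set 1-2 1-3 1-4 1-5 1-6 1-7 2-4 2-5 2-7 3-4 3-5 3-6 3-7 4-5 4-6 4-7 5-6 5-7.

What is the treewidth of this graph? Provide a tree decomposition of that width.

The largest bag has 5 vertices, giving width 4; this decomposition certifies tw(G) ≤ 4. For the lower bound, the 5 vertices {1, 2, 4, 5, 7} are pairwise adjacent, and any tree decomposition puts a clique entirely inside one bag — forcing width ≥ 4. Therefore the treewidth is 4.

Treewidth 4.
One optimal decomposition is:
Bags: B1 = {1, 3, 4, 5, 7}  B2 = {1, 2, 4, 5, 7}  B3 = {1, 3, 4, 5, 6}
Tree: B1–B2, B1–B3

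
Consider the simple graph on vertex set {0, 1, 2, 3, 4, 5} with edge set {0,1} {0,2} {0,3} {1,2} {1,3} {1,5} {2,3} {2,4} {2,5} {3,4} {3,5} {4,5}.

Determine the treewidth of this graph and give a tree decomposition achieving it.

Every bag has size at most 4, so the width is 4 − 1 = 3 and tw(G) ≤ 3. Conversely, {0, 1, 2, 3} is a clique of size 4, and the vertices of any clique must share a bag in every tree decomposition; so some bag has ≥ 4 vertices and tw(G) ≥ 3. The upper and lower bounds meet at 3, so that is the treewidth.

Treewidth 3.
Bags: B1 = {1, 2, 3, 5}  B2 = {2, 3, 4, 5}  B3 = {0, 1, 2, 3}
Tree: B1–B2, B1–B3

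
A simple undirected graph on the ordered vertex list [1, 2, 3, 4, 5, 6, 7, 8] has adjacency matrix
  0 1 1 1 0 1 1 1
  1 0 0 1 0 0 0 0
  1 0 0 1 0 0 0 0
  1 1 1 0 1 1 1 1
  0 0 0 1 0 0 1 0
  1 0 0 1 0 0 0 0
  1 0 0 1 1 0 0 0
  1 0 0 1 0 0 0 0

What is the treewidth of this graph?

2

A width-2 tree decomposition is:
Bags: B1 = {4, 5, 7}  B2 = {1, 4, 7}  B3 = {1, 2, 4}  B4 = {1, 4, 6}  B5 = {1, 3, 4}  B6 = {1, 4, 8}
Tree: B1–B2, B2–B3, B3–B4, B4–B5, B2–B6
The largest bag has 3 vertices, giving width 2; this decomposition certifies tw(G) ≤ 2. On the other hand G contains the 3-clique {1, 2, 4}. A clique must lie in a single bag of any decomposition, so no decomposition can have width below 2. Hence tw(G) = 2 exactly.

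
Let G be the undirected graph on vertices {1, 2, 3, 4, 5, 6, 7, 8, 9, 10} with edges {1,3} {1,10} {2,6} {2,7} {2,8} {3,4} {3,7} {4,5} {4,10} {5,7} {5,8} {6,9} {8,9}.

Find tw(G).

2

A width-2 tree decomposition is:
Bags: B1 = {2, 6, 9}  B2 = {2, 8, 9}  B3 = {2, 7, 8}  B4 = {5, 7, 8}  B5 = {3, 5, 7}  B6 = {3, 4, 5}  B7 = {1, 3, 4}  B8 = {1, 4, 10}
Tree: B1–B2, B2–B3, B3–B4, B4–B5, B5–B6, B6–B7, B7–B8
The largest bag has 3 vertices, giving width 2; this decomposition certifies tw(G) ≤ 2. The edges 6–9–8–2–6 form a cycle, so G is not a tree and its treewidth is at least 2. The upper and lower bounds meet at 2, so that is the treewidth.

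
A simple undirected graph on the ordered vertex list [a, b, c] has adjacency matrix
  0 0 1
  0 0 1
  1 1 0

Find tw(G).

1

A width-1 tree decomposition is:
Bags: B1 = {a, c}  B2 = {b, c}
Tree: B1–B2
Every bag has size at most 2, so the width is 2 − 1 = 1 and tw(G) ≤ 1. Any graph with an edge has treewidth ≥ 1, and G has the edge a–c. Combining the bounds, tw(G) = 1.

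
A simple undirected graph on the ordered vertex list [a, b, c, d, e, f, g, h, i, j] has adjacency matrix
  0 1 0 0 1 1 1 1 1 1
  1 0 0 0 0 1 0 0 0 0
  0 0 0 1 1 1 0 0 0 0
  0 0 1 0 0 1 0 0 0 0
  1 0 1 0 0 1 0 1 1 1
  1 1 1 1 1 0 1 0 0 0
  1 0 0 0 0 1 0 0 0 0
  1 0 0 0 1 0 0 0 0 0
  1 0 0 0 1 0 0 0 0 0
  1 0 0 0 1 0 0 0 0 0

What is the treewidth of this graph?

2

A width-2 tree decomposition is:
Bags: B1 = {a, e, f}  B2 = {c, e, f}  B3 = {a, f, g}  B4 = {a, e, h}  B5 = {c, d, f}  B6 = {a, e, j}  B7 = {a, b, f}  B8 = {a, e, i}
Tree: B1–B2, B1–B3, B1–B4, B2–B5, B4–B6, B1–B7, B1–B8
Each bag holds 3 vertices, so the decomposition has width 2, which upper-bounds the treewidth. Conversely, {c, d, f} is a clique of size 3, and the vertices of any clique must share a bag in every tree decomposition; so some bag has ≥ 3 vertices and tw(G) ≥ 2. The upper and lower bounds meet at 2, so that is the treewidth.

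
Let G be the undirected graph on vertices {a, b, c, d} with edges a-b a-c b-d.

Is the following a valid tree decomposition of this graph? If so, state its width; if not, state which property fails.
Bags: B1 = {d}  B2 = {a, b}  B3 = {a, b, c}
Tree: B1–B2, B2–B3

No — edge (b,d) lies in no bag.

A tree decomposition must satisfy three properties: every vertex lies in some bag; for every edge, both endpoints lie together in some bag; and for every vertex, the bags containing it form a connected subtree. Here edge (b,d) lies in no bag, so the decomposition is invalid.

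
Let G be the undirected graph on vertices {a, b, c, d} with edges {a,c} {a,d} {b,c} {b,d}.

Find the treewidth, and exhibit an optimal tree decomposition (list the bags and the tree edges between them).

Each bag holds 3 vertices, so the decomposition has width 2, which upper-bounds the treewidth. For the lower bound, G contains the cycle b–d–a–c–b, so G is not a forest; only forests have treewidth ≤ 1, hence tw(G) ≥ 2. Therefore the treewidth is 2.

Treewidth 2.
One such decomposition:
Bags: B1 = {a, b, d}  B2 = {a, b, c}
Tree: B1–B2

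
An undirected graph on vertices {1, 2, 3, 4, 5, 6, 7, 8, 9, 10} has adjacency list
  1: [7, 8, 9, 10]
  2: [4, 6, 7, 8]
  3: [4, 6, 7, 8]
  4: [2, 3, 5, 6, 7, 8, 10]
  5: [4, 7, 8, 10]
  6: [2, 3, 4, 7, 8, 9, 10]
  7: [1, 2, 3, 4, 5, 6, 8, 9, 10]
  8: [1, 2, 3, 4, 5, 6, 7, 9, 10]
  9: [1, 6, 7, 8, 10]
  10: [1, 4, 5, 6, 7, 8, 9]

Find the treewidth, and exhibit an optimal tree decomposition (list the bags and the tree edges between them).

Treewidth 4.
One optimal decomposition is:
Bags: B1 = {6, 7, 8, 9, 10}  B2 = {4, 6, 7, 8, 10}  B3 = {1, 7, 8, 9, 10}  B4 = {3, 4, 6, 7, 8}  B5 = {4, 5, 7, 8, 10}  B6 = {2, 4, 6, 7, 8}
Tree: B1–B2, B1–B3, B2–B4, B2–B5, B2–B6

The largest bag has 5 vertices, giving width 4; this decomposition certifies tw(G) ≤ 4. Conversely, {1, 7, 8, 9, 10} is a clique of size 5, and the vertices of any clique must share a bag in every tree decomposition; so some bag has ≥ 5 vertices and tw(G) ≥ 4. Therefore the treewidth is 4.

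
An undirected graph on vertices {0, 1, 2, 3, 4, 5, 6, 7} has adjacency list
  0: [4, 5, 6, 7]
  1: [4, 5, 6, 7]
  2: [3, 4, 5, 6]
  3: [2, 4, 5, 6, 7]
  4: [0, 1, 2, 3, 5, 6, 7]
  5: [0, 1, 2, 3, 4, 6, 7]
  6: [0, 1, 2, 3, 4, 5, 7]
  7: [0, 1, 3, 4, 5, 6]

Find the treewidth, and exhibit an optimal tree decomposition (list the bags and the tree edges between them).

Treewidth 4.
One optimal decomposition is:
Bags: B1 = {3, 4, 5, 6, 7}  B2 = {0, 4, 5, 6, 7}  B3 = {2, 3, 4, 5, 6}  B4 = {1, 4, 5, 6, 7}
Tree: B1–B2, B1–B3, B1–B4

The largest bag has 5 vertices, giving width 4; this decomposition certifies tw(G) ≤ 4. On the other hand G contains the 5-clique {2, 3, 4, 5, 6}. A clique must lie in a single bag of any decomposition, so no decomposition can have width below 4. Combining the bounds, tw(G) = 4.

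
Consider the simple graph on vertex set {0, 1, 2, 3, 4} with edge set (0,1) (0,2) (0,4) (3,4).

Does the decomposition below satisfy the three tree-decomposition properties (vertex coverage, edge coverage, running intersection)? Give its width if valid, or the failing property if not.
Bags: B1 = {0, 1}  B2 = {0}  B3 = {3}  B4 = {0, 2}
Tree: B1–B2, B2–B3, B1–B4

No — vertex 4 appears in no bag.

A tree decomposition must satisfy three properties: every vertex lies in some bag; for every edge, both endpoints lie together in some bag; and for every vertex, the bags containing it form a connected subtree. Here vertex 4 appears in no bag, so the decomposition is invalid.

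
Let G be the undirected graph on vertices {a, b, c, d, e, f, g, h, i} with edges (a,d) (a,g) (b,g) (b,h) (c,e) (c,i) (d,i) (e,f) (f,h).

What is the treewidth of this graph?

A width-2 tree decomposition is:
Bags: B1 = {b, f, h}  B2 = {b, e, f}  B3 = {b, c, e}  B4 = {b, c, i}  B5 = {b, d, i}  B6 = {a, b, d}  B7 = {a, b, g}
Tree: B1–B2, B2–B3, B3–B4, B4–B5, B5–B6, B6–B7
Each bag holds 3 vertices, so the decomposition has width 2, which upper-bounds the treewidth. Since b–h–f–e–c–i–d–a–g–b is a cycle in G, G is not acyclic. Forests are exactly the graphs of treewidth ≤ 1, so tw(G) ≥ 2. Hence tw(G) = 2 exactly.

2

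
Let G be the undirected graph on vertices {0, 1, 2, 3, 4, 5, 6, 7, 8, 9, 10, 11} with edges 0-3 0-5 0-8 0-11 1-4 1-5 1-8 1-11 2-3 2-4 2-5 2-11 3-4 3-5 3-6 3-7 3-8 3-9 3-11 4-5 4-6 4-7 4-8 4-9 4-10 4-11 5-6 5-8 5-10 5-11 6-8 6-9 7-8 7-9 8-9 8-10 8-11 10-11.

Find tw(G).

4

A width-4 tree decomposition is:
Bags: B1 = {0, 3, 5, 8, 11}  B2 = {3, 4, 5, 8, 11}  B3 = {3, 4, 5, 6, 8}  B4 = {2, 3, 4, 5, 11}  B5 = {4, 5, 8, 10, 11}  B6 = {1, 4, 5, 8, 11}  B7 = {3, 4, 6, 8, 9}  B8 = {3, 4, 7, 8, 9}
Tree: B1–B2, B2–B3, B2–B4, B2–B5, B5–B6, B3–B7, B7–B8
Each bag holds 5 vertices, so the decomposition has width 4, which upper-bounds the treewidth. On the other hand G contains the 5-clique {0, 3, 5, 8, 11}. A clique must lie in a single bag of any decomposition, so no decomposition can have width below 4. Hence tw(G) = 4 exactly.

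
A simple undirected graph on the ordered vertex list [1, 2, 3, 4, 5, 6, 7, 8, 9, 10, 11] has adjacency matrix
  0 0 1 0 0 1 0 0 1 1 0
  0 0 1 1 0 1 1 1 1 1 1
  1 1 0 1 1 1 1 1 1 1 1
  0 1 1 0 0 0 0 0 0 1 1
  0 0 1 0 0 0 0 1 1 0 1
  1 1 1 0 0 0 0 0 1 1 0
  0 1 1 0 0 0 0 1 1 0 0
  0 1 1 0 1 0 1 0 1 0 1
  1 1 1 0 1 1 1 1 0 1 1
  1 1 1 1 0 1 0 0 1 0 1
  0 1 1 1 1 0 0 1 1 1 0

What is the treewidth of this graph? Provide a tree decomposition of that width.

The largest bag has 5 vertices, giving width 4; this decomposition certifies tw(G) ≤ 4. For the lower bound, the 5 vertices {1, 3, 6, 9, 10} are pairwise adjacent, and any tree decomposition puts a clique entirely inside one bag — forcing width ≥ 4. The upper and lower bounds meet at 4, so that is the treewidth.

Treewidth 4.
One such decomposition:
Bags: B1 = {2, 3, 7, 8, 9}  B2 = {2, 3, 8, 9, 11}  B3 = {2, 3, 9, 10, 11}  B4 = {2, 3, 6, 9, 10}  B5 = {2, 3, 4, 10, 11}  B6 = {1, 3, 6, 9, 10}  B7 = {3, 5, 8, 9, 11}
Tree: B1–B2, B2–B3, B3–B4, B3–B5, B4–B6, B2–B7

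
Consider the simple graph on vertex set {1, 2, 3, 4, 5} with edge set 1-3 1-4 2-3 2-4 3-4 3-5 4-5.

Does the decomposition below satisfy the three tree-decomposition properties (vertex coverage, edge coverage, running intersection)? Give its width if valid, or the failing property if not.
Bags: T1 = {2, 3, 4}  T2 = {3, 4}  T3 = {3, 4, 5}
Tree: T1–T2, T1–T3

No — vertex 1 appears in no bag.

A tree decomposition must satisfy three properties: every vertex lies in some bag; for every edge, both endpoints lie together in some bag; and for every vertex, the bags containing it form a connected subtree. Here vertex 1 appears in no bag, so the decomposition is invalid.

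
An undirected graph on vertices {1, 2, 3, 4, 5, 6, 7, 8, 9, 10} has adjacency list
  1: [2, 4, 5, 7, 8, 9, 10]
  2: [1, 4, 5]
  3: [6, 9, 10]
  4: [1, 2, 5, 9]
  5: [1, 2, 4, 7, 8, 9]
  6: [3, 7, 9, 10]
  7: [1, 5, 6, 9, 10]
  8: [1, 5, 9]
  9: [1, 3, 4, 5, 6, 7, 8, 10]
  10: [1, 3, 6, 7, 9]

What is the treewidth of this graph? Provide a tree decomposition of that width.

The largest bag has 4 vertices, giving width 3; this decomposition certifies tw(G) ≤ 3. For the lower bound, the 4 vertices {1, 7, 9, 10} are pairwise adjacent, and any tree decomposition puts a clique entirely inside one bag — forcing width ≥ 3. Combining the bounds, tw(G) = 3.

Treewidth 3.
One optimal decomposition is:
Bags: B1 = {1, 4, 5, 9}  B2 = {1, 5, 7, 9}  B3 = {1, 2, 4, 5}  B4 = {1, 7, 9, 10}  B5 = {6, 7, 9, 10}  B6 = {3, 6, 9, 10}  B7 = {1, 5, 8, 9}
Tree: B1–B2, B1–B3, B2–B4, B4–B5, B5–B6, B1–B7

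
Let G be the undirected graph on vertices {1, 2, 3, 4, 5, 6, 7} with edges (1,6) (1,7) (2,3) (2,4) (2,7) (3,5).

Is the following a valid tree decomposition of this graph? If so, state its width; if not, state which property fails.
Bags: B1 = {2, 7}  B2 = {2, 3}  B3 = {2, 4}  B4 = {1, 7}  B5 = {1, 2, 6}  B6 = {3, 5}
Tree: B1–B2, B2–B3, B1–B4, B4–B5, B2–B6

A tree decomposition must satisfy three properties: every vertex lies in some bag; for every edge, both endpoints lie together in some bag; and for every vertex, the bags containing it form a connected subtree. Here bags containing vertex 2 are not connected in the tree, so the decomposition is invalid.

No — bags containing vertex 2 are not connected in the tree.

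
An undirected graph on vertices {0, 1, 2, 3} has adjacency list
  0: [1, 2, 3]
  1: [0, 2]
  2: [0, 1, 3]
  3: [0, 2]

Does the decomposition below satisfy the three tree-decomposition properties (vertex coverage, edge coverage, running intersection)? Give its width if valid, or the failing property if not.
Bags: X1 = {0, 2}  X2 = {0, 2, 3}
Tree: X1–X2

No — vertex 1 appears in no bag.

A tree decomposition must satisfy three properties: every vertex lies in some bag; for every edge, both endpoints lie together in some bag; and for every vertex, the bags containing it form a connected subtree. Here vertex 1 appears in no bag, so the decomposition is invalid.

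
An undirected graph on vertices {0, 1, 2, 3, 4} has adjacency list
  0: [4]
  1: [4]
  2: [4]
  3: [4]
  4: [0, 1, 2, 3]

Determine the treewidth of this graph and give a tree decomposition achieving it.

The largest bag has 2 vertices, giving width 1; this decomposition certifies tw(G) ≤ 1. Since G has at least one edge (e.g. 4–0), it is not an edgeless graph, so tw(G) ≥ 1. Therefore the treewidth is 1.

Treewidth 1.
Bags: B1 = {0, 4}  B2 = {1, 4}  B3 = {3, 4}  B4 = {2, 4}
Tree: B1–B2, B2–B3, B3–B4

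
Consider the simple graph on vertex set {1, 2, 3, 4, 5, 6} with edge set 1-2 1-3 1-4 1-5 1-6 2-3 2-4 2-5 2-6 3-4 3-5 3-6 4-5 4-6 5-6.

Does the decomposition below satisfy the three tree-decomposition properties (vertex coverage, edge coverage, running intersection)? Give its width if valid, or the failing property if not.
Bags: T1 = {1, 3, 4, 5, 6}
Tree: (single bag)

No — vertex 2 appears in no bag.

A tree decomposition must satisfy three properties: every vertex lies in some bag; for every edge, both endpoints lie together in some bag; and for every vertex, the bags containing it form a connected subtree. Here vertex 2 appears in no bag, so the decomposition is invalid.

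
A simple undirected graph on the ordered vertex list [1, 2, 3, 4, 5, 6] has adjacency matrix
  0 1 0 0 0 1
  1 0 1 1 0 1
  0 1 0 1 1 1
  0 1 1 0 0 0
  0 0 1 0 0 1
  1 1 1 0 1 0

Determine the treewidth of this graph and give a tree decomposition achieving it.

Treewidth 2.
One optimal decomposition is:
Bags: B1 = {2, 3, 6}  B2 = {3, 5, 6}  B3 = {2, 3, 4}  B4 = {1, 2, 6}
Tree: B1–B2, B1–B3, B1–B4

Each bag holds 3 vertices, so the decomposition has width 2, which upper-bounds the treewidth. For the lower bound, the 3 vertices {1, 2, 6} are pairwise adjacent, and any tree decomposition puts a clique entirely inside one bag — forcing width ≥ 2. The upper and lower bounds meet at 2, so that is the treewidth.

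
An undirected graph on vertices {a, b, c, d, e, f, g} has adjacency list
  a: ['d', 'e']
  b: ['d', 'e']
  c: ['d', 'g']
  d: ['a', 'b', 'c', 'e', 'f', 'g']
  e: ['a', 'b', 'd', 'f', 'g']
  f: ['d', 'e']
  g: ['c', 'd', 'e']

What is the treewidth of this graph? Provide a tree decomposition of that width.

The largest bag has 3 vertices, giving width 2; this decomposition certifies tw(G) ≤ 2. Conversely, {d, e, g} is a clique of size 3, and the vertices of any clique must share a bag in every tree decomposition; so some bag has ≥ 3 vertices and tw(G) ≥ 2. Therefore the treewidth is 2.

Treewidth 2.
One optimal decomposition is:
Bags: B1 = {d, e, f}  B2 = {b, d, e}  B3 = {d, e, g}  B4 = {a, d, e}  B5 = {c, d, g}
Tree: B1–B2, B1–B3, B2–B4, B3–B5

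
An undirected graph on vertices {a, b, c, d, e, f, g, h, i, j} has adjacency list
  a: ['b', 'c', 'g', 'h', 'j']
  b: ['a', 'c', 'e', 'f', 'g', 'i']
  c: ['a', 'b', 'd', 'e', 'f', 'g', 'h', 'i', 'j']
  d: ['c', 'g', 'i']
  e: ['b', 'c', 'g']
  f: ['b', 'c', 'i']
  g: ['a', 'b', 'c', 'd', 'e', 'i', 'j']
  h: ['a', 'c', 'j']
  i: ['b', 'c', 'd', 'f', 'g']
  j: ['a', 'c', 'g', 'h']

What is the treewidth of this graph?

3

A width-3 tree decomposition is:
Bags: B1 = {b, c, g, i}  B2 = {a, b, c, g}  B3 = {c, d, g, i}  B4 = {a, c, g, j}  B5 = {a, c, h, j}  B6 = {b, c, f, i}  B7 = {b, c, e, g}
Tree: B1–B2, B1–B3, B2–B4, B4–B5, B1–B6, B1–B7
Every bag has size at most 4, so the width is 4 − 1 = 3 and tw(G) ≤ 3. On the other hand G contains the 4-clique {c, d, g, i}. A clique must lie in a single bag of any decomposition, so no decomposition can have width below 3. Hence tw(G) = 3 exactly.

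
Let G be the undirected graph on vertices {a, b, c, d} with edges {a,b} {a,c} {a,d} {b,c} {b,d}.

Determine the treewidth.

A width-2 tree decomposition is:
Bags: B1 = {a, b, c}  B2 = {a, b, d}
Tree: B1–B2
Every bag has size at most 3, so the width is 3 − 1 = 2 and tw(G) ≤ 2. Conversely, {a, b, d} is a clique of size 3, and the vertices of any clique must share a bag in every tree decomposition; so some bag has ≥ 3 vertices and tw(G) ≥ 2. Hence tw(G) = 2 exactly.

2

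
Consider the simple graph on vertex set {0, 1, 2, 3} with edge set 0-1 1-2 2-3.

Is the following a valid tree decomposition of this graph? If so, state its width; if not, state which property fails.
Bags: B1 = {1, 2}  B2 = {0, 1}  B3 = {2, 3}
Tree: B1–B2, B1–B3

Yes; width 1.

Vertex coverage: the bags together contain {0, 1, 2, 3}, the full vertex set. Edge coverage: each edge of G has both endpoints in at least one bag. Running intersection: for every vertex, the bags containing it form a connected subtree. All three properties hold, so this is a valid tree decomposition of width max|bag| − 1 = 1, and hence tw(G) ≤ 1.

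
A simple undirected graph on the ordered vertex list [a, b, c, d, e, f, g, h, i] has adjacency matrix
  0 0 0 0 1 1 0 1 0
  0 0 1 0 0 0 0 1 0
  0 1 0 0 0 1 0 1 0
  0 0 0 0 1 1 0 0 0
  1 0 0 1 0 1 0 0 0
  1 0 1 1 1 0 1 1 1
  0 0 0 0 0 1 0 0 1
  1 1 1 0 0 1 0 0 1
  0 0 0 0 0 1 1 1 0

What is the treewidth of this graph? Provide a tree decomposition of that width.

Every bag has size at most 3, so the width is 3 − 1 = 2 and tw(G) ≤ 2. On the other hand G contains the 3-clique {d, e, f}. A clique must lie in a single bag of any decomposition, so no decomposition can have width below 2. Hence tw(G) = 2 exactly.

Treewidth 2.
Bags: B1 = {a, f, h}  B2 = {f, h, i}  B3 = {a, e, f}  B4 = {f, g, i}  B5 = {d, e, f}  B6 = {c, f, h}  B7 = {b, c, h}
Tree: B1–B2, B1–B3, B2–B4, B3–B5, B2–B6, B6–B7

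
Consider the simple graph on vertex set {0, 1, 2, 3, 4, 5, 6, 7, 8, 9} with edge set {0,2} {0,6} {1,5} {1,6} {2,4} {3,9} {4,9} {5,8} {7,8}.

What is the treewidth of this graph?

A width-1 tree decomposition is:
Bags: B1 = {7, 8}  B2 = {5, 8}  B3 = {1, 5}  B4 = {1, 6}  B5 = {0, 6}  B6 = {0, 2}  B7 = {2, 4}  B8 = {4, 9}  B9 = {3, 9}
Tree: B1–B2, B2–B3, B3–B4, B4–B5, B5–B6, B6–B7, B7–B8, B8–B9
Every bag has size at most 2, so the width is 2 − 1 = 1 and tw(G) ≤ 1. Since G has at least one edge (e.g. 7–8), it is not an edgeless graph, so tw(G) ≥ 1. The upper and lower bounds meet at 1, so that is the treewidth.

1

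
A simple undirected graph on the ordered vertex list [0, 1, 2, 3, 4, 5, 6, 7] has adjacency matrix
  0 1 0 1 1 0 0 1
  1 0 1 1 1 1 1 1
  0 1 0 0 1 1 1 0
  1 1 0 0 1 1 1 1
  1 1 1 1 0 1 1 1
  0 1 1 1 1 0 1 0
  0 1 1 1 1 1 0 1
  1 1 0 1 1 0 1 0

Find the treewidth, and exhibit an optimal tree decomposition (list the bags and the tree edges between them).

Each bag holds 5 vertices, so the decomposition has width 4, which upper-bounds the treewidth. For the lower bound, the 5 vertices {1, 2, 4, 5, 6} are pairwise adjacent, and any tree decomposition puts a clique entirely inside one bag — forcing width ≥ 4. The upper and lower bounds meet at 4, so that is the treewidth.

Treewidth 4.
One such decomposition:
Bags: B1 = {1, 3, 4, 5, 6}  B2 = {1, 3, 4, 6, 7}  B3 = {0, 1, 3, 4, 7}  B4 = {1, 2, 4, 5, 6}
Tree: B1–B2, B2–B3, B1–B4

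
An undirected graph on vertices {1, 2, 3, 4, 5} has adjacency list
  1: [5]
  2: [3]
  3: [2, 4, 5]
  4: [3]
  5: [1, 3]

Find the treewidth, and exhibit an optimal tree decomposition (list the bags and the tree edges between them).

Treewidth 1.
Bags: B1 = {2, 3}  B2 = {3, 5}  B3 = {1, 5}  B4 = {3, 4}
Tree: B1–B2, B2–B3, B1–B4

The largest bag has 2 vertices, giving width 1; this decomposition certifies tw(G) ≤ 1. Any graph with an edge has treewidth ≥ 1, and G has the edge 3–2. Hence tw(G) = 1 exactly.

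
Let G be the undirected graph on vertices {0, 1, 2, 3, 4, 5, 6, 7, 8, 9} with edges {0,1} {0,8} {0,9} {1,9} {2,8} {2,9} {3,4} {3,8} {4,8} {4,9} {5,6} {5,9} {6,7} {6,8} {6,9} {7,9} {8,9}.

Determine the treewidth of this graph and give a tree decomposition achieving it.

Treewidth 2.
Bags: B1 = {4, 8, 9}  B2 = {6, 8, 9}  B3 = {0, 8, 9}  B4 = {2, 8, 9}  B5 = {5, 6, 9}  B6 = {3, 4, 8}  B7 = {6, 7, 9}  B8 = {0, 1, 9}
Tree: B1–B2, B2–B3, B1–B4, B2–B5, B1–B6, B2–B7, B3–B8

Each bag holds 3 vertices, so the decomposition has width 2, which upper-bounds the treewidth. On the other hand G contains the 3-clique {0, 8, 9}. A clique must lie in a single bag of any decomposition, so no decomposition can have width below 2. Hence tw(G) = 2 exactly.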